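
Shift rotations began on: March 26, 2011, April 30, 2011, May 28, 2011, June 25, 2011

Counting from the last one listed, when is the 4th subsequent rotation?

These are Saturdays with 35, 28, 28-day gaps.
Each is the final Saturday of its month — April 30, 2011 is past the 28th, so '4th Saturday' doesn't fit.
July 2011 ends with Saturday July 30, 2011.
Last Saturday of August 2011: August 27, 2011.
September 2011 ends with Saturday September 24, 2011.
October 2011 ends with Saturday October 29, 2011.

October 29, 2011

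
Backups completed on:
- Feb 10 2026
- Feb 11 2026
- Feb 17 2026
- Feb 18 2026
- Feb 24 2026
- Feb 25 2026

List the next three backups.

Gaps: 1, 6, 1, 6, 1 days — not constant, but cyclic with period 2.
The events fall on every Tuesday and Wednesday.
The following Tuesday is Mar 3 2026.
Next Wednesday: Mar 4 2026.
Next Tuesday: Mar 10 2026.

Mar 3 2026, Mar 4 2026, Mar 10 2026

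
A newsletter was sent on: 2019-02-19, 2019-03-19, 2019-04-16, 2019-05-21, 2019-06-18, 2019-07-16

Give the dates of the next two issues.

2019-08-20, 2019-09-17

All dates are Tuesdays, 28, 28, 35, 28, 28 days apart.
Specifically, the 3rd Tuesday of each month.
3rd Tuesday of August 2019: 2019-08-20.
3rd Tuesday of September 2019: 2019-09-17.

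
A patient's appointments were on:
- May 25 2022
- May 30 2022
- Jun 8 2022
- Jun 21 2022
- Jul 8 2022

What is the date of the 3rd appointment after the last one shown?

The spacing grows by 4 each time: 5, 9, 13, 17 days.
Next gap: 21 days. Jul 8 2022 + 21 days = Jul 29 2022.
Next gap: 25 days. Jul 29 2022 + 25 days = Aug 23 2022.
Next gap: 29 days. Aug 23 2022 + 29 days = Sep 21 2022.

Sep 21 2022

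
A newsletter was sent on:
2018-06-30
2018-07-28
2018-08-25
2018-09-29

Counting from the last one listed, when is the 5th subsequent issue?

2019-02-23

All Saturdays; the gaps (28, 28, 35) vary with month length.
This is the last Saturday of each month.
Last Saturday of October 2018: 2018-10-27.
Last Saturday of November 2018: 2018-11-24.
Last Saturday of December 2018: 2018-12-29.
January 2019 ends with Saturday 2019-01-26.
Last Saturday of February 2019: 2019-02-23.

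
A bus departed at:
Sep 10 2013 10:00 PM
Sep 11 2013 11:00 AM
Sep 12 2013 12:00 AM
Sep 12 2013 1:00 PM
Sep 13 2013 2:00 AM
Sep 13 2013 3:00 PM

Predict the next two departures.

Sep 14 2013 4:00 AM, Sep 14 2013 5:00 PM

Gaps: 13, 13, 13, 13, 13 hours — each event is 13 hours after the previous one.
Sep 13 2013 3:00 PM + 13 h = Sep 14 2013 4:00 AM.
Sep 14 2013 4:00 AM + 13 h = Sep 14 2013 5:00 PM.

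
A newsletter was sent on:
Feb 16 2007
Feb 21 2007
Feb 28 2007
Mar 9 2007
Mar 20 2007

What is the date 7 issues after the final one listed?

Jul 31 2007

Gaps: 5, 7, 9, 11 days — each gap is 2 larger than the previous one.
Next gap: 13 days. Mar 20 2007 + 13 days = Apr 2 2007.
Next gap: 15 days. Apr 2 2007 + 15 days = Apr 17 2007.
Next gap: 17 days. Apr 17 2007 + 17 days = May 4 2007.
Next gap: 19 days. May 4 2007 + 19 days = May 23 2007.
Next gap: 21 days. May 23 2007 + 21 days = Jun 13 2007.
Next gap: 23 days. Jun 13 2007 + 23 days = Jul 6 2007.
Next gap: 25 days. Jul 6 2007 + 25 days = Jul 31 2007.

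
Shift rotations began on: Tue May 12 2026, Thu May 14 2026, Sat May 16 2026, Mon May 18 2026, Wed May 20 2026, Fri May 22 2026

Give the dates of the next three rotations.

Gaps between consecutive events: 2, 2, 2, 2, 2 days — a constant 2-day interval.
Fri May 22 2026 + 2 days = Sun May 24 2026.
Sun May 24 2026 + 2 days = Tue May 26 2026.
Tue May 26 2026 + 2 days = Thu May 28 2026.

Sun May 24 2026, Tue May 26 2026, Thu May 28 2026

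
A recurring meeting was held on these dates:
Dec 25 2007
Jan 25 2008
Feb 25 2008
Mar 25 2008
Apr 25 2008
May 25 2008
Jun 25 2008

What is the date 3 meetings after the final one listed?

Gaps: 31, 31, 29, 31, 30, 31 days — not constant. Every event is on the 25th of the month.
Pattern: the 25th of each month.
Next: July 2008 → Jul 25 2008.
Next: August 2008 → Aug 25 2008.
Next: September 2008 → Sep 25 2008.

Sep 25 2008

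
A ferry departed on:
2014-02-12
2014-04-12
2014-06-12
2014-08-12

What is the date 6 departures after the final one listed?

Each date is the 12th; the gaps (59, 61, 61) track the month lengths.
The rule is the 12th of every 2 months.
Next: October 2014 → 2014-10-12.
December 2014: 2014-12-12.
Next: February 2015 → 2015-02-12.
April 2015: 2015-04-12.
June 2015: 2015-06-12.
August 2015: 2015-08-12.

2015-08-12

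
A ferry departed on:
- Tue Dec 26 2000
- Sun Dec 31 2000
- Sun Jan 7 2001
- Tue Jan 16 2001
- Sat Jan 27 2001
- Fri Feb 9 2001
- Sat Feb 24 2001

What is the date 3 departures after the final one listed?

Sun Apr 22 2001

Intervals are 5, 7, 9, 11, 13, 15 days — an arithmetic progression with common difference 2.
Next gap: 17 days. Sat Feb 24 2001 + 17 days = Tue Mar 13 2001.
Next gap: 19 days. Tue Mar 13 2001 + 19 days = Sun Apr 1 2001.
Next gap: 21 days. Sun Apr 1 2001 + 21 days = Sun Apr 22 2001.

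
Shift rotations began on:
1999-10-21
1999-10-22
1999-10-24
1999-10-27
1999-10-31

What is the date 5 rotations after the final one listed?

1999-12-05

Gaps: 1, 2, 3, 4 days — each gap is 1 larger than the previous one.
Next gap: 5 days. 1999-10-31 + 5 days = 1999-11-05.
Next gap: 6 days. 1999-11-05 + 6 days = 1999-11-11.
Next gap: 7 days. 1999-11-11 + 7 days = 1999-11-18.
Next gap: 8 days. 1999-11-18 + 8 days = 1999-11-26.
Next gap: 9 days. 1999-11-26 + 9 days = 1999-12-05.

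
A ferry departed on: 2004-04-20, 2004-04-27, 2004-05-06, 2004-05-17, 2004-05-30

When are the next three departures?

The spacing grows by 2 each time: 7, 9, 11, 13 days.
Next gap: 15 days. 2004-05-30 + 15 days = 2004-06-14.
Next gap: 17 days. 2004-06-14 + 17 days = 2004-07-01.
Next gap: 19 days. 2004-07-01 + 19 days = 2004-07-20.

2004-06-14, 2004-07-01, 2004-07-20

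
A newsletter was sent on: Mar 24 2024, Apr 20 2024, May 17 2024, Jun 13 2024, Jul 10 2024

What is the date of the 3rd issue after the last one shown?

Sep 29 2024

Gaps between consecutive events: 27, 27, 27, 27 days — a constant 27-day interval.
Jul 10 2024 + 27 days = Aug 6 2024.
Aug 6 2024 + 27 days = Sep 2 2024.
Sep 2 2024 + 27 days = Sep 29 2024.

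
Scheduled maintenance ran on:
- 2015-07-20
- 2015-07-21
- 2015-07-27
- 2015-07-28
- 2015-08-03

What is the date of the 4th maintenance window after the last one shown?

Every event lands on a Monday or Tuesday (gaps cycle 1, 6, 1, 6).
So the schedule is: every Monday and Tuesday.
The following Tuesday is 2015-08-04.
Next Monday: 2015-08-10.
Next Tuesday: 2015-08-11.
Next Monday: 2015-08-17.

2015-08-17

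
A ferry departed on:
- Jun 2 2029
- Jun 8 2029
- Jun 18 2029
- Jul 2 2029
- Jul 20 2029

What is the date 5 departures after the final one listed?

Dec 17 2029

The spacing grows by 4 each time: 6, 10, 14, 18 days.
Next gap: 22 days. Jul 20 2029 + 22 days = Aug 11 2029.
Next gap: 26 days. Aug 11 2029 + 26 days = Sep 6 2029.
Next gap: 30 days. Sep 6 2029 + 30 days = Oct 6 2029.
Next gap: 34 days. Oct 6 2029 + 34 days = Nov 9 2029.
Next gap: 38 days. Nov 9 2029 + 38 days = Dec 17 2029.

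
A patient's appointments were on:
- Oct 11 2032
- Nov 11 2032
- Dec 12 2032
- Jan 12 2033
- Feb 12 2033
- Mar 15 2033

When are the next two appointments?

Every event comes 31 days after the last (31, 31, 31, 31, 31).
Mar 15 2033 + 31 days = Apr 15 2033.
Apr 15 2033 + 31 days = May 16 2033.

Apr 15 2033, May 16 2033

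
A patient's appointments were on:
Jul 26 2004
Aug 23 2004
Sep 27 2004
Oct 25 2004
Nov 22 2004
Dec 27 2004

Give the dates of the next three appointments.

These are Mondays at 28- or 35-day spacing (28, 35, 28, 28, 35).
The pattern: 4th Monday of the month.
4th Monday of January 2005: Jan 24 2005.
4th Monday of February 2005: Feb 28 2005.
March 2005 — 4th Monday is Mar 28 2005.

Jan 24 2005, Feb 28 2005, Mar 28 2005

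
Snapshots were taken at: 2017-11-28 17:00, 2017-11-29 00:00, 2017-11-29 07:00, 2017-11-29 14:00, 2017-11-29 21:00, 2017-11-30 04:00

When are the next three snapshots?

2017-11-30 11:00, 2017-11-30 18:00, 2017-12-01 01:00

Gaps: 7, 7, 7, 7, 7 hours — each event is 7 hours after the previous one.
2017-11-30 04:00 + 7 h = 2017-11-30 11:00.
2017-11-30 11:00 + 7 h = 2017-11-30 18:00.
2017-11-30 18:00 + 7 h = 2017-12-01 01:00.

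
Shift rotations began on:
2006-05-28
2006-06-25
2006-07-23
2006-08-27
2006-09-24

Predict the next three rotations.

2006-10-22, 2006-11-26, 2006-12-24

Gaps: 28, 28, 35, 28 days — a mix of 28 and 35. Every date is a Sunday.
Each is the 4th Sunday of its month.
October 2006 — 4th Sunday is 2006-10-22.
November 2006 — 4th Sunday is 2006-11-26.
December 2006 — 4th Sunday is 2006-12-24.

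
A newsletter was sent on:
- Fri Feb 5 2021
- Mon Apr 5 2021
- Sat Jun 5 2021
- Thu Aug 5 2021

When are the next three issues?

Gaps: 59, 61, 61 days — not constant. Every event is on the 5th of the month.
Pattern: the 5th of every 2 months.
Next: October 2021 → Tue Oct 5 2021.
December 2021: Sun Dec 5 2021.
February 2022: Sat Feb 5 2022.

Tue Oct 5 2021, Sun Dec 5 2021, Sat Feb 5 2022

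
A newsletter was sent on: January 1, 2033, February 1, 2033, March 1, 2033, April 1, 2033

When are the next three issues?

May 1, 2033; June 1, 2033; July 1, 2033

The day-of-month is always 1 (31, 28, 31 days between events).
So this recurs on the 1st of each month.
May 2033: May 1, 2033.
Next: June 2033 → June 1, 2033.
July 2033: July 1, 2033.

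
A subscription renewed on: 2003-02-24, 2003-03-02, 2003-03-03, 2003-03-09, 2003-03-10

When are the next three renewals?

The gap pattern 6, 1, 6, 1 repeats every 2 events.
These are the Mondays and Sundays of each week.
Next Sunday: 2003-03-16.
The following Monday is 2003-03-17.
Next Sunday: 2003-03-23.

2003-03-16, 2003-03-17, 2003-03-23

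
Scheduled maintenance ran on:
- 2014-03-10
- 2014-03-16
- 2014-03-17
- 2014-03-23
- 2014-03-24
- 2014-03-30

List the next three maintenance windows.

2014-03-31, 2014-04-06, 2014-04-07

Gaps: 6, 1, 6, 1, 6 days — not constant, but cyclic with period 2.
The events fall on every Monday and Sunday.
Next Monday: 2014-03-31.
The following Sunday is 2014-04-06.
The following Monday is 2014-04-07.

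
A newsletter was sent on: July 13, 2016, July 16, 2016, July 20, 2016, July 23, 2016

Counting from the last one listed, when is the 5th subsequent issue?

August 10, 2016

Every event lands on a Wednesday or Saturday (gaps cycle 3, 4, 3).
So the schedule is: every Wednesday and Saturday.
The following Wednesday is July 27, 2016.
The following Saturday is July 30, 2016.
The following Wednesday is August 3, 2016.
The following Saturday is August 6, 2016.
The following Wednesday is August 10, 2016.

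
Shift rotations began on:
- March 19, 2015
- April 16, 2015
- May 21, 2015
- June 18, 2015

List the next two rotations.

July 16, 2015; August 20, 2015

Gaps: 28, 35, 28 days — a mix of 28 and 35. Every date is a Thursday.
Each is the 3rd Thursday of its month.
3rd Thursday of July 2015: July 16, 2015.
3rd Thursday of August 2015: August 20, 2015.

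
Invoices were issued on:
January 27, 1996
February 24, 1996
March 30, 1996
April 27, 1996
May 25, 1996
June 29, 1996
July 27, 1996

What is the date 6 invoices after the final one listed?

Every date is a Saturday; gaps 28, 35, 28, 28, 35, 28 days.
Each is the last Saturday of its month (at least one falls on the 29th or later, ruling out '4th Saturday').
August 1996 ends with Saturday August 31, 1996.
Last Saturday of September 1996: September 28, 1996.
October 1996 ends with Saturday October 26, 1996.
Last Saturday of November 1996: November 30, 1996.
December 1996 ends with Saturday December 28, 1996.
Last Saturday of January 1997: January 25, 1997.

January 25, 1997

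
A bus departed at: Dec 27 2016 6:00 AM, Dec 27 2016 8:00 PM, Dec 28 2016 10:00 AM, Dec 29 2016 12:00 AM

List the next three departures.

Dec 29 2016 2:00 PM, Dec 30 2016 4:00 AM, Dec 30 2016 6:00 PM

Gaps: 14, 14, 14 hours — each event is 14 hours after the previous one.
Dec 29 2016 12:00 AM + 14 h = Dec 29 2016 2:00 PM.
Dec 29 2016 2:00 PM + 14 h = Dec 30 2016 4:00 AM.
Dec 30 2016 4:00 AM + 14 h = Dec 30 2016 6:00 PM.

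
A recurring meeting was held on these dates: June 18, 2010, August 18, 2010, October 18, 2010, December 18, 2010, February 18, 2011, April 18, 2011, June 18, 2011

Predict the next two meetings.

Each date is the 18th; the gaps (61, 61, 61, 62, 59, 61) track the month lengths.
The rule is the 18th of every 2 months.
Next: August 2011 → August 18, 2011.
Next: October 2011 → October 18, 2011.

August 18, 2011; October 18, 2011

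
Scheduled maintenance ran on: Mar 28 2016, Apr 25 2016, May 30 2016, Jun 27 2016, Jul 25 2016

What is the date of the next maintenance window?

Aug 29 2016

All Mondays; the gaps (28, 35, 28, 28) vary with month length.
This is the last Monday of each month.
Last Monday of August 2016: Aug 29 2016.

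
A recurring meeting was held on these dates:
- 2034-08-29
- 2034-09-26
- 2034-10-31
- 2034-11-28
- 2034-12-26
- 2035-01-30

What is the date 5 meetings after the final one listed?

2035-06-26

All Tuesdays; the gaps (28, 35, 28, 28, 35) vary with month length.
This is the last Tuesday of each month.
February 2035 ends with Tuesday 2035-02-27.
Last Tuesday of March 2035: 2035-03-27.
Last Tuesday of April 2035: 2035-04-24.
Last Tuesday of May 2035: 2035-05-29.
June 2035 ends with Tuesday 2035-06-26.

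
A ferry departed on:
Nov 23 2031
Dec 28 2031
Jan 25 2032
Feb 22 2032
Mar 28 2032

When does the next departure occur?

Apr 25 2032

These are Sundays at 28- or 35-day spacing (35, 28, 28, 35).
The pattern: 4th Sunday of the month.
4th Sunday of April 2032: Apr 25 2032.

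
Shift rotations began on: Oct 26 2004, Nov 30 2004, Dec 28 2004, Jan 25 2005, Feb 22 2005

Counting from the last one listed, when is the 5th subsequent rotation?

Jul 26 2005

Every date is a Tuesday; gaps 35, 28, 28, 28 days.
Each is the last Tuesday of its month (at least one falls on the 29th or later, ruling out '4th Tuesday').
Last Tuesday of March 2005: Mar 29 2005.
Last Tuesday of April 2005: Apr 26 2005.
Last Tuesday of May 2005: May 31 2005.
June 2005 ends with Tuesday Jun 28 2005.
Last Tuesday of July 2005: Jul 26 2005.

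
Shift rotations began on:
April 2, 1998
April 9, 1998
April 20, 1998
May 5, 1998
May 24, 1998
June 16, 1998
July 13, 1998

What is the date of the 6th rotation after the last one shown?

March 16, 1999

Gaps: 7, 11, 15, 19, 23, 27 days — each gap is 4 larger than the previous one.
Next gap: 31 days. July 13, 1998 + 31 days = August 13, 1998.
Next gap: 35 days. August 13, 1998 + 35 days = September 17, 1998.
Next gap: 39 days. September 17, 1998 + 39 days = October 26, 1998.
Next gap: 43 days. October 26, 1998 + 43 days = December 8, 1998.
Next gap: 47 days. December 8, 1998 + 47 days = January 24, 1999.
Next gap: 51 days. January 24, 1999 + 51 days = March 16, 1999.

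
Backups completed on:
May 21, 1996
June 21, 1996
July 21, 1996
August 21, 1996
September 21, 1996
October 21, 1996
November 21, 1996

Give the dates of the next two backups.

Each date is the 21st; the gaps (31, 30, 31, 31, 30, 31) track the month lengths.
The rule is the 21st of each month.
December 1996: December 21, 1996.
January 1997: January 21, 1997.

December 21, 1996; January 21, 1997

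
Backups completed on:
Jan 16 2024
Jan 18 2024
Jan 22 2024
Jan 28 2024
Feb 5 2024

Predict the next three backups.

Feb 15 2024, Feb 27 2024, Mar 12 2024

The spacing grows by 2 each time: 2, 4, 6, 8 days.
Next gap: 10 days. Feb 5 2024 + 10 days = Feb 15 2024.
Next gap: 12 days. Feb 15 2024 + 12 days = Feb 27 2024.
Next gap: 14 days. Feb 27 2024 + 14 days = Mar 12 2024.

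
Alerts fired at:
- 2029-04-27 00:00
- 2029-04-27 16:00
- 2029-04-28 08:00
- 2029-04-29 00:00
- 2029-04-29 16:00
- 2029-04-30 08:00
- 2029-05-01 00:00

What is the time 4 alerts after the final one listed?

The interval is a steady 16 hours (16, 16, 16, 16, 16, 16).
2029-05-01 00:00 + 16 h = 2029-05-01 16:00.
2029-05-01 16:00 + 16 h = 2029-05-02 08:00.
2029-05-02 08:00 + 16 h = 2029-05-03 00:00.
2029-05-03 00:00 + 16 h = 2029-05-03 16:00.

2029-05-03 16:00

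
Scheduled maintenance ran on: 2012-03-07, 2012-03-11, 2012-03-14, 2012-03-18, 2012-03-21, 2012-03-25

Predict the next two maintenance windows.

2012-03-28, 2012-04-01

Gaps: 4, 3, 4, 3, 4 days — not constant, but cyclic with period 2.
The events fall on every Wednesday and Sunday.
Next Wednesday: 2012-03-28.
Next Sunday: 2012-04-01.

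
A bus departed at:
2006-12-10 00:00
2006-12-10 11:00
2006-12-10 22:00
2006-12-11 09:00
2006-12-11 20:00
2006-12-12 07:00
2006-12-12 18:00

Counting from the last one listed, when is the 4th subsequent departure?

2006-12-14 14:00

Gaps: 11, 11, 11, 11, 11, 11 hours — each event is 11 hours after the previous one.
2006-12-12 18:00 + 11 h = 2006-12-13 05:00.
2006-12-13 05:00 + 11 h = 2006-12-13 16:00.
2006-12-13 16:00 + 11 h = 2006-12-14 03:00.
2006-12-14 03:00 + 11 h = 2006-12-14 14:00.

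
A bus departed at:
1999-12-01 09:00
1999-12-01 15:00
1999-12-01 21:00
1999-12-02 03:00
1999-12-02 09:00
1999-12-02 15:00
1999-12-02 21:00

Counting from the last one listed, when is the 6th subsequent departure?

Spacing: 6, 6, 6, 6, 6, 6 h — constant 6 h.
1999-12-02 21:00 + 6 h = 1999-12-03 03:00.
1999-12-03 03:00 + 6 h = 1999-12-03 09:00.
1999-12-03 09:00 + 6 h = 1999-12-03 15:00.
1999-12-03 15:00 + 6 h = 1999-12-03 21:00.
1999-12-03 21:00 + 6 h = 1999-12-04 03:00.
1999-12-04 03:00 + 6 h = 1999-12-04 09:00.

1999-12-04 09:00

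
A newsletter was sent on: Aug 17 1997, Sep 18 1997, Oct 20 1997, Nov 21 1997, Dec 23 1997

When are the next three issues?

Jan 24 1998, Feb 25 1998, Mar 29 1998

The spacing is 32, 32, 32, 32 days — always 32 days.
Dec 23 1997 + 32 days = Jan 24 1998.
Jan 24 1998 + 32 days = Feb 25 1998.
Feb 25 1998 + 32 days = Mar 29 1998.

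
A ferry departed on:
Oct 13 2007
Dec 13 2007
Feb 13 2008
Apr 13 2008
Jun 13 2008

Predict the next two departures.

Each date is the 13th; the gaps (61, 62, 60, 61) track the month lengths.
The rule is the 13th of every 2 months.
Next: August 2008 → Aug 13 2008.
Next: October 2008 → Oct 13 2008.

Aug 13 2008, Oct 13 2008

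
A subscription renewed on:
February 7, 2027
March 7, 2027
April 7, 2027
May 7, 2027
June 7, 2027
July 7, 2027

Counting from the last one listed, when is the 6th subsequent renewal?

January 7, 2028

The day-of-month is always 7 (28, 31, 30, 31, 30 days between events).
So this recurs on the 7th of each month.
August 2027: August 7, 2027.
September 2027: September 7, 2027.
October 2027: October 7, 2027.
Next: November 2027 → November 7, 2027.
December 2027: December 7, 2027.
January 2028: January 7, 2028.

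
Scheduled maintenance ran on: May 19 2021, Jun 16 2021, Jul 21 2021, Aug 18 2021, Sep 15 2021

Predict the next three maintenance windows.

Oct 20 2021, Nov 17 2021, Dec 15 2021

These are Wednesdays at 28- or 35-day spacing (28, 35, 28, 28).
The pattern: 3rd Wednesday of the month.
3rd Wednesday of October 2021: Oct 20 2021.
3rd Wednesday of November 2021: Nov 17 2021.
3rd Wednesday of December 2021: Dec 15 2021.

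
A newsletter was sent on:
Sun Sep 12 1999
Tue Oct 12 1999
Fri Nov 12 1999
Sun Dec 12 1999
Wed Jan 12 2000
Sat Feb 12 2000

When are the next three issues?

Each date is the 12th; the gaps (30, 31, 30, 31, 31) track the month lengths.
The rule is the 12th of each month.
Next: March 2000 → Sun Mar 12 2000.
April 2000: Wed Apr 12 2000.
Next: May 2000 → Fri May 12 2000.

Sun Mar 12 2000, Wed Apr 12 2000, Fri May 12 2000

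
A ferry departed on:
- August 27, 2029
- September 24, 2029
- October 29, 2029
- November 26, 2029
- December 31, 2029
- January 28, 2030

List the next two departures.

Every date is a Monday; gaps 28, 35, 28, 35, 28 days.
Each is the last Monday of its month (at least one falls on the 29th or later, ruling out '4th Monday').
February 2030 ends with Monday February 25, 2030.
Last Monday of March 2030: March 25, 2030.

February 25, 2030; March 25, 2030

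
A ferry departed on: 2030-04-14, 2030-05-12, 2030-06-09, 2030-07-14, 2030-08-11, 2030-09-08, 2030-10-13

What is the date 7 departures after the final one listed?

2031-05-11

All dates are Sundays, 28, 28, 35, 28, 28, 35 days apart.
Specifically, the 2nd Sunday of each month.
November 2030 — 2nd Sunday is 2030-11-10.
2nd Sunday of December 2030: 2030-12-08.
January 2031 — 2nd Sunday is 2031-01-12.
2nd Sunday of February 2031: 2031-02-09.
March 2031 — 2nd Sunday is 2031-03-09.
2nd Sunday of April 2031: 2031-04-13.
2nd Sunday of May 2031: 2031-05-11.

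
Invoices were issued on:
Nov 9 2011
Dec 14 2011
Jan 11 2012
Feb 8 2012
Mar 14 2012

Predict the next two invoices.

Apr 11 2012, May 9 2012

These are Wednesdays at 28- or 35-day spacing (35, 28, 28, 35).
The pattern: 2nd Wednesday of the month.
April 2012 — 2nd Wednesday is Apr 11 2012.
May 2012 — 2nd Wednesday is May 9 2012.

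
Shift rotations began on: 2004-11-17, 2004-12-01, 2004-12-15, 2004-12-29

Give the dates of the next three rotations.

2005-01-12, 2005-01-26, 2005-02-09

Gaps between consecutive events: 14, 14, 14 days — a constant 14-day interval.
2004-12-29 + 14 days = 2005-01-12.
2005-01-12 + 14 days = 2005-01-26.
2005-01-26 + 14 days = 2005-02-09.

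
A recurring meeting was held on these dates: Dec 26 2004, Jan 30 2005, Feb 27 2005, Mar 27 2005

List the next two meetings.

Apr 24 2005, May 29 2005

All Sundays; the gaps (35, 28, 28) vary with month length.
This is the last Sunday of each month.
Last Sunday of April 2005: Apr 24 2005.
Last Sunday of May 2005: May 29 2005.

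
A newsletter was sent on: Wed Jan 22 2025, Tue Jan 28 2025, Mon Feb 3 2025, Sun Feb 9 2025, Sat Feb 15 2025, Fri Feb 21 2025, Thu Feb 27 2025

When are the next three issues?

Every event comes 6 days after the last (6, 6, 6, 6, 6, 6).
Thu Feb 27 2025 + 6 days = Wed Mar 5 2025.
Wed Mar 5 2025 + 6 days = Tue Mar 11 2025.
Tue Mar 11 2025 + 6 days = Mon Mar 17 2025.

Wed Mar 5 2025, Tue Mar 11 2025, Mon Mar 17 2025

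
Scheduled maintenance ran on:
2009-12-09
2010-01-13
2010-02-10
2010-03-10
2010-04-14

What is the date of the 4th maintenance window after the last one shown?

Gaps: 35, 28, 28, 35 days — a mix of 28 and 35. Every date is a Wednesday.
Each is the 2nd Wednesday of its month.
2nd Wednesday of May 2010: 2010-05-12.
2nd Wednesday of June 2010: 2010-06-09.
2nd Wednesday of July 2010: 2010-07-14.
2nd Wednesday of August 2010: 2010-08-11.

2010-08-11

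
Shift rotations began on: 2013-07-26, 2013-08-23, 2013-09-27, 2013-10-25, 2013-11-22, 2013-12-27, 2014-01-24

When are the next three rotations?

All dates are Fridays, 28, 35, 28, 28, 35, 28 days apart.
Specifically, the 4th Friday of each month.
4th Friday of February 2014: 2014-02-28.
March 2014 — 4th Friday is 2014-03-28.
4th Friday of April 2014: 2014-04-25.

2014-02-28, 2014-03-28, 2014-04-25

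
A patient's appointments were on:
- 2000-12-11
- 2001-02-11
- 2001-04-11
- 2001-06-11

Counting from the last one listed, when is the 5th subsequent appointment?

The day-of-month is always 11 (62, 59, 61 days between events).
So this recurs on the 11th of every 2 months.
Next: August 2001 → 2001-08-11.
October 2001: 2001-10-11.
December 2001: 2001-12-11.
Next: February 2002 → 2002-02-11.
Next: April 2002 → 2002-04-11.

2002-04-11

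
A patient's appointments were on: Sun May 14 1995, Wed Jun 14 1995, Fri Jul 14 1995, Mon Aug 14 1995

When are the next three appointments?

Gaps: 31, 30, 31 days — not constant. Every event is on the 14th of the month.
Pattern: the 14th of each month.
September 1995: Thu Sep 14 1995.
October 1995: Sat Oct 14 1995.
November 1995: Tue Nov 14 1995.

Thu Sep 14 1995, Sat Oct 14 1995, Tue Nov 14 1995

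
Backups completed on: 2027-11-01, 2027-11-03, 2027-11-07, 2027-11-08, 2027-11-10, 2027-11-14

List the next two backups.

The gap pattern 2, 4, 1, 2, 4 repeats every 3 events.
These are the Mondays, Wednesdays and Sundays of each week.
The following Monday is 2027-11-15.
The following Wednesday is 2027-11-17.

2027-11-15, 2027-11-17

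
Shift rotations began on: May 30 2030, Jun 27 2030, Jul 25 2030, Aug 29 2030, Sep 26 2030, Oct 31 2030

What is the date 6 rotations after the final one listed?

These are Thursdays with 28, 28, 35, 28, 35-day gaps.
Each is the final Thursday of its month — May 30 2030 is past the 28th, so '4th Thursday' doesn't fit.
November 2030 ends with Thursday Nov 28 2030.
Last Thursday of December 2030: Dec 26 2030.
January 2031 ends with Thursday Jan 30 2031.
February 2031 ends with Thursday Feb 27 2031.
Last Thursday of March 2031: Mar 27 2031.
Last Thursday of April 2031: Apr 24 2031.

Apr 24 2031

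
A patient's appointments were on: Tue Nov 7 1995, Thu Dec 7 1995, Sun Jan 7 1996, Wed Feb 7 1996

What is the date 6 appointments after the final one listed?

Wed Aug 7 1996

Each date is the 7th; the gaps (30, 31, 31) track the month lengths.
The rule is the 7th of each month.
Next: March 1996 → Thu Mar 7 1996.
April 1996: Sun Apr 7 1996.
Next: May 1996 → Tue May 7 1996.
June 1996: Fri Jun 7 1996.
July 1996: Sun Jul 7 1996.
August 1996: Wed Aug 7 1996.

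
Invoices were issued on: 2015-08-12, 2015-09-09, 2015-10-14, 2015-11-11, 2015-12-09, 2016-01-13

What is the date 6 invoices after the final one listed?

2016-07-13

These are Wednesdays at 28- or 35-day spacing (28, 35, 28, 28, 35).
The pattern: 2nd Wednesday of the month.
2nd Wednesday of February 2016: 2016-02-10.
March 2016 — 2nd Wednesday is 2016-03-09.
2nd Wednesday of April 2016: 2016-04-13.
May 2016 — 2nd Wednesday is 2016-05-11.
June 2016 — 2nd Wednesday is 2016-06-08.
July 2016 — 2nd Wednesday is 2016-07-13.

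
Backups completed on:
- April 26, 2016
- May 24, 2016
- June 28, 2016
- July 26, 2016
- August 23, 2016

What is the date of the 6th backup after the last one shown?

Gaps: 28, 35, 28, 28 days — a mix of 28 and 35. Every date is a Tuesday.
Each is the 4th Tuesday of its month.
September 2016 — 4th Tuesday is September 27, 2016.
4th Tuesday of October 2016: October 25, 2016.
4th Tuesday of November 2016: November 22, 2016.
December 2016 — 4th Tuesday is December 27, 2016.
4th Tuesday of January 2017: January 24, 2017.
February 2017 — 4th Tuesday is February 28, 2017.

February 28, 2017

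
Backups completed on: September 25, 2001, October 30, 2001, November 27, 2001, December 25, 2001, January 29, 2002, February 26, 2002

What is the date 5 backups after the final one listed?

These are Tuesdays with 35, 28, 28, 35, 28-day gaps.
Each is the final Tuesday of its month — October 30, 2001 is past the 28th, so '4th Tuesday' doesn't fit.
Last Tuesday of March 2002: March 26, 2002.
Last Tuesday of April 2002: April 30, 2002.
May 2002 ends with Tuesday May 28, 2002.
June 2002 ends with Tuesday June 25, 2002.
July 2002 ends with Tuesday July 30, 2002.

July 30, 2002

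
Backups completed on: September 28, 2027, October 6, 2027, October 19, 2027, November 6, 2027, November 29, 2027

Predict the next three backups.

Intervals are 8, 13, 18, 23 days — an arithmetic progression with common difference 5.
Next gap: 28 days. November 29, 2027 + 28 days = December 27, 2027.
Next gap: 33 days. December 27, 2027 + 33 days = January 29, 2028.
Next gap: 38 days. January 29, 2028 + 38 days = March 7, 2028.

December 27, 2027; January 29, 2028; March 7, 2028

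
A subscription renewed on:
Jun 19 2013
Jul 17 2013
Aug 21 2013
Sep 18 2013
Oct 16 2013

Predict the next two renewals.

All dates are Wednesdays, 28, 35, 28, 28 days apart.
Specifically, the 3rd Wednesday of each month.
November 2013 — 3rd Wednesday is Nov 20 2013.
3rd Wednesday of December 2013: Dec 18 2013.

Nov 20 2013, Dec 18 2013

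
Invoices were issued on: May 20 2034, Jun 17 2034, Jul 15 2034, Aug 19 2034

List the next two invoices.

Sep 16 2034, Oct 21 2034

These are Saturdays at 28- or 35-day spacing (28, 28, 35).
The pattern: 3rd Saturday of the month.
September 2034 — 3rd Saturday is Sep 16 2034.
3rd Saturday of October 2034: Oct 21 2034.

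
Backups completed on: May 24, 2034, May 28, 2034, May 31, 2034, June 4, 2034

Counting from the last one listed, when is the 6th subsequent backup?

The gap pattern 4, 3, 4 repeats every 2 events.
These are the Wednesdays and Sundays of each week.
Next Wednesday: June 7, 2034.
The following Sunday is June 11, 2034.
Next Wednesday: June 14, 2034.
The following Sunday is June 18, 2034.
The following Wednesday is June 21, 2034.
The following Sunday is June 25, 2034.

June 25, 2034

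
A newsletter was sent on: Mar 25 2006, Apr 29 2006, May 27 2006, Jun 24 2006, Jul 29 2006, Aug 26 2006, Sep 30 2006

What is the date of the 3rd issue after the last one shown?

Dec 30 2006

All Saturdays; the gaps (35, 28, 28, 35, 28, 35) vary with month length.
This is the last Saturday of each month.
October 2006 ends with Saturday Oct 28 2006.
November 2006 ends with Saturday Nov 25 2006.
December 2006 ends with Saturday Dec 30 2006.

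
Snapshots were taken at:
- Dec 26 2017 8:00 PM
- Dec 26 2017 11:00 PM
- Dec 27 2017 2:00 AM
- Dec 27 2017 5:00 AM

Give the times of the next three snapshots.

Spacing: 3, 3, 3 h — constant 3 h.
Dec 27 2017 5:00 AM + 3 h = Dec 27 2017 8:00 AM.
Dec 27 2017 8:00 AM + 3 h = Dec 27 2017 11:00 AM.
Dec 27 2017 11:00 AM + 3 h = Dec 27 2017 2:00 PM.

Dec 27 2017 8:00 AM, Dec 27 2017 11:00 AM, Dec 27 2017 2:00 PM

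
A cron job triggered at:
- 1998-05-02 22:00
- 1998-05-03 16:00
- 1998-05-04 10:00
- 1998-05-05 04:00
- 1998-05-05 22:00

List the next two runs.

The interval is a steady 18 hours (18, 18, 18, 18).
1998-05-05 22:00 + 18 h = 1998-05-06 16:00.
1998-05-06 16:00 + 18 h = 1998-05-07 10:00.

1998-05-06 16:00, 1998-05-07 10:00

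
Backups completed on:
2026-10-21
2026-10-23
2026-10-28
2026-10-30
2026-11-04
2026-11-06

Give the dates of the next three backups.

The gap pattern 2, 5, 2, 5, 2 repeats every 2 events.
These are the Wednesdays and Fridays of each week.
The following Wednesday is 2026-11-11.
The following Friday is 2026-11-13.
Next Wednesday: 2026-11-18.

2026-11-11, 2026-11-13, 2026-11-18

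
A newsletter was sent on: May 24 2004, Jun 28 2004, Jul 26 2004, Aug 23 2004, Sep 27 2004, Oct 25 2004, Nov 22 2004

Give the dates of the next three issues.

All dates are Mondays, 35, 28, 28, 35, 28, 28 days apart.
Specifically, the 4th Monday of each month.
4th Monday of December 2004: Dec 27 2004.
4th Monday of January 2005: Jan 24 2005.
February 2005 — 4th Monday is Feb 28 2005.

Dec 27 2004, Jan 24 2005, Feb 28 2005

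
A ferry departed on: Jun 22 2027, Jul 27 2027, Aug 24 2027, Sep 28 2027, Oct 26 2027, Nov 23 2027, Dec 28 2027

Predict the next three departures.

These are Tuesdays at 28- or 35-day spacing (35, 28, 35, 28, 28, 35).
The pattern: 4th Tuesday of the month.
4th Tuesday of January 2028: Jan 25 2028.
4th Tuesday of February 2028: Feb 22 2028.
4th Tuesday of March 2028: Mar 28 2028.

Jan 25 2028, Feb 22 2028, Mar 28 2028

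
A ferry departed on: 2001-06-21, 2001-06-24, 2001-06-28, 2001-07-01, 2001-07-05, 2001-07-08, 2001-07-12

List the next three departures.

2001-07-15, 2001-07-19, 2001-07-22

Gaps: 3, 4, 3, 4, 3, 4 days — not constant, but cyclic with period 2.
The events fall on every Thursday and Sunday.
The following Sunday is 2001-07-15.
The following Thursday is 2001-07-19.
The following Sunday is 2001-07-22.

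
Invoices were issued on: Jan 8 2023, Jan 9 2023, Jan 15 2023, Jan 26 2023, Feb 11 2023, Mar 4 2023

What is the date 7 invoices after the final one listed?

Gaps: 1, 6, 11, 16, 21 days — each gap is 5 larger than the previous one.
Next gap: 26 days. Mar 4 2023 + 26 days = Mar 30 2023.
Next gap: 31 days. Mar 30 2023 + 31 days = Apr 30 2023.
Next gap: 36 days. Apr 30 2023 + 36 days = Jun 5 2023.
Next gap: 41 days. Jun 5 2023 + 41 days = Jul 16 2023.
Next gap: 46 days. Jul 16 2023 + 46 days = Aug 31 2023.
Next gap: 51 days. Aug 31 2023 + 51 days = Oct 21 2023.
Next gap: 56 days. Oct 21 2023 + 56 days = Dec 16 2023.

Dec 16 2023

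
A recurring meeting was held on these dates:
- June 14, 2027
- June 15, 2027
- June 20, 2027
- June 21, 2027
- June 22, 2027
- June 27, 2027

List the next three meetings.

June 28, 2027; June 29, 2027; July 4, 2027

Every event lands on a Monday or Tuesday or Sunday (gaps cycle 1, 5, 1, 1, 5).
So the schedule is: every Monday, Tuesday and Sunday.
Next Monday: June 28, 2027.
The following Tuesday is June 29, 2027.
The following Sunday is July 4, 2027.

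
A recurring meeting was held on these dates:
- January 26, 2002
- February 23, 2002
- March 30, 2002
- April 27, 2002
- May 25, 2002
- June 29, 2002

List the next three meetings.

July 27, 2002; August 31, 2002; September 28, 2002

These are Saturdays with 28, 35, 28, 28, 35-day gaps.
Each is the final Saturday of its month — March 30, 2002 is past the 28th, so '4th Saturday' doesn't fit.
Last Saturday of July 2002: July 27, 2002.
August 2002 ends with Saturday August 31, 2002.
Last Saturday of September 2002: September 28, 2002.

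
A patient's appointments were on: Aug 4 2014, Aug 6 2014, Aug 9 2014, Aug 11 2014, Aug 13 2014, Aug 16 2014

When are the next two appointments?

Aug 18 2014, Aug 20 2014

Every event lands on a Monday or Wednesday or Saturday (gaps cycle 2, 3, 2, 2, 3).
So the schedule is: every Monday, Wednesday and Saturday.
The following Monday is Aug 18 2014.
The following Wednesday is Aug 20 2014.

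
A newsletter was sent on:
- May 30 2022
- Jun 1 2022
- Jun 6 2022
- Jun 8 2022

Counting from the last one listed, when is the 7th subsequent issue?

Jul 4 2022

Gaps: 2, 5, 2 days — not constant, but cyclic with period 2.
The events fall on every Monday and Wednesday.
The following Monday is Jun 13 2022.
Next Wednesday: Jun 15 2022.
The following Monday is Jun 20 2022.
Next Wednesday: Jun 22 2022.
The following Monday is Jun 27 2022.
Next Wednesday: Jun 29 2022.
The following Monday is Jul 4 2022.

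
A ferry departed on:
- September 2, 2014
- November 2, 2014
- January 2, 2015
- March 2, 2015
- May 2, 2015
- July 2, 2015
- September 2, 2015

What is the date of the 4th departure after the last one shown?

Gaps: 61, 61, 59, 61, 61, 62 days — not constant. Every event is on the 2nd of the month.
Pattern: the 2nd of every 2 months.
November 2015: November 2, 2015.
Next: January 2016 → January 2, 2016.
Next: March 2016 → March 2, 2016.
May 2016: May 2, 2016.

May 2, 2016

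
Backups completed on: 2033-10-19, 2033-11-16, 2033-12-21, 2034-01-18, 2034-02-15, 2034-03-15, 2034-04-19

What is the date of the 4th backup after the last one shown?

2034-08-16

Gaps: 28, 35, 28, 28, 28, 35 days — a mix of 28 and 35. Every date is a Wednesday.
Each is the 3rd Wednesday of its month.
3rd Wednesday of May 2034: 2034-05-17.
3rd Wednesday of June 2034: 2034-06-21.
3rd Wednesday of July 2034: 2034-07-19.
3rd Wednesday of August 2034: 2034-08-16.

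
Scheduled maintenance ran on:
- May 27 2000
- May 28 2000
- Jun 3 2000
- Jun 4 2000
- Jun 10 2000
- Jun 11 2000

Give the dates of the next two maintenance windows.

Jun 17 2000, Jun 18 2000

Every event lands on a Saturday or Sunday (gaps cycle 1, 6, 1, 6, 1).
So the schedule is: every Saturday and Sunday.
The following Saturday is Jun 17 2000.
Next Sunday: Jun 18 2000.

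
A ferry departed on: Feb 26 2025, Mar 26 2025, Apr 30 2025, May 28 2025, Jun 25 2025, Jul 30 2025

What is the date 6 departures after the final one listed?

Jan 28 2026

These are Wednesdays with 28, 35, 28, 28, 35-day gaps.
Each is the final Wednesday of its month — Apr 30 2025 is past the 28th, so '4th Wednesday' doesn't fit.
Last Wednesday of August 2025: Aug 27 2025.
Last Wednesday of September 2025: Sep 24 2025.
October 2025 ends with Wednesday Oct 29 2025.
Last Wednesday of November 2025: Nov 26 2025.
Last Wednesday of December 2025: Dec 31 2025.
Last Wednesday of January 2026: Jan 28 2026.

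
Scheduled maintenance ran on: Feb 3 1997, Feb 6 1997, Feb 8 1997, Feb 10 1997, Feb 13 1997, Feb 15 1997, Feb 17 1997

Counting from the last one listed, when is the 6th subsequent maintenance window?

Mar 3 1997

Every event lands on a Monday or Thursday or Saturday (gaps cycle 3, 2, 2, 3, 2, 2).
So the schedule is: every Monday, Thursday and Saturday.
Next Thursday: Feb 20 1997.
Next Saturday: Feb 22 1997.
Next Monday: Feb 24 1997.
The following Thursday is Feb 27 1997.
The following Saturday is Mar 1 1997.
The following Monday is Mar 3 1997.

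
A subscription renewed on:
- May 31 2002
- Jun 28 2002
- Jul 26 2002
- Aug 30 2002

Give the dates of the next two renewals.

These are Fridays with 28, 28, 35-day gaps.
Each is the final Friday of its month — May 31 2002 is past the 28th, so '4th Friday' doesn't fit.
September 2002 ends with Friday Sep 27 2002.
Last Friday of October 2002: Oct 25 2002.

Sep 27 2002, Oct 25 2002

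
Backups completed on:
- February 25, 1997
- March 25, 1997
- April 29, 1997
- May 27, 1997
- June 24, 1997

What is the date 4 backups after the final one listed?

October 28, 1997

All Tuesdays; the gaps (28, 35, 28, 28) vary with month length.
This is the last Tuesday of each month.
Last Tuesday of July 1997: July 29, 1997.
August 1997 ends with Tuesday August 26, 1997.
Last Tuesday of September 1997: September 30, 1997.
October 1997 ends with Tuesday October 28, 1997.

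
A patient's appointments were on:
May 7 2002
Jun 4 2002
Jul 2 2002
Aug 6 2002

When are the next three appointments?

Sep 3 2002, Oct 1 2002, Nov 5 2002

All dates are Tuesdays, 28, 28, 35 days apart.
Specifically, the 1st Tuesday of each month.
1st Tuesday of September 2002: Sep 3 2002.
October 2002 — 1st Tuesday is Oct 1 2002.
November 2002 — 1st Tuesday is Nov 5 2002.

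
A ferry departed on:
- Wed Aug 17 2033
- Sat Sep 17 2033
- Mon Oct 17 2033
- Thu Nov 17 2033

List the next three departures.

Gaps: 31, 30, 31 days — not constant. Every event is on the 17th of the month.
Pattern: the 17th of each month.
December 2033: Sat Dec 17 2033.
Next: January 2034 → Tue Jan 17 2034.
February 2034: Fri Feb 17 2034.

Sat Dec 17 2033, Tue Jan 17 2034, Fri Feb 17 2034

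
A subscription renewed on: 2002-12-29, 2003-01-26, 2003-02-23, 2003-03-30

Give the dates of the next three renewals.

2003-04-27, 2003-05-25, 2003-06-29

These are Sundays with 28, 28, 35-day gaps.
Each is the final Sunday of its month — 2002-12-29 is past the 28th, so '4th Sunday' doesn't fit.
Last Sunday of April 2003: 2003-04-27.
May 2003 ends with Sunday 2003-05-25.
Last Sunday of June 2003: 2003-06-29.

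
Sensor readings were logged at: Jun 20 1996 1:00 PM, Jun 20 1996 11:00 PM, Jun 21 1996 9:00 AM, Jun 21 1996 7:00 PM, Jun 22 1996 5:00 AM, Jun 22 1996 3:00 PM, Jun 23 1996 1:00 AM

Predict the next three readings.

Jun 23 1996 11:00 AM, Jun 23 1996 9:00 PM, Jun 24 1996 7:00 AM

Gaps: 10, 10, 10, 10, 10, 10 hours — each event is 10 hours after the previous one.
Jun 23 1996 1:00 AM + 10 h = Jun 23 1996 11:00 AM.
Jun 23 1996 11:00 AM + 10 h = Jun 23 1996 9:00 PM.
Jun 23 1996 9:00 PM + 10 h = Jun 24 1996 7:00 AM.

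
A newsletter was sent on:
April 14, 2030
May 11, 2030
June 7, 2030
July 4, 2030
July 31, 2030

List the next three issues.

August 27, 2030; September 23, 2030; October 20, 2030

Every event comes 27 days after the last (27, 27, 27, 27).
July 31, 2030 + 27 days = August 27, 2030.
August 27, 2030 + 27 days = September 23, 2030.
September 23, 2030 + 27 days = October 20, 2030.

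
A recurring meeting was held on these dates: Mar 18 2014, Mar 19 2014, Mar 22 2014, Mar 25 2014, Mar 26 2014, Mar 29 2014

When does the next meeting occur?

The gap pattern 1, 3, 3, 1, 3 repeats every 3 events.
These are the Tuesdays, Wednesdays and Saturdays of each week.
Next Tuesday: Apr 1 2014.

Apr 1 2014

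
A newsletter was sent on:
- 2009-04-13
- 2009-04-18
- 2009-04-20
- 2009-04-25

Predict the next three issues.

Gaps: 5, 2, 5 days — not constant, but cyclic with period 2.
The events fall on every Monday and Saturday.
Next Monday: 2009-04-27.
The following Saturday is 2009-05-02.
The following Monday is 2009-05-04.

2009-04-27, 2009-05-02, 2009-05-04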